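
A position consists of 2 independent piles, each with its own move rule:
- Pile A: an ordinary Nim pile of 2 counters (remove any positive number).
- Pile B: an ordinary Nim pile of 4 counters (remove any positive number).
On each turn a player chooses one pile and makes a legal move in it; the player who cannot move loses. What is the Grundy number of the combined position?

Pile A is a plain Nim pile of size 2, so its Grundy value is 2.
Pile B is a plain Nim pile of size 4, so its Grundy value is 4.
The value of a disjunctive sum is the nim-sum of the parts.
Combined value = 2 ⊕ 4 = 6.

6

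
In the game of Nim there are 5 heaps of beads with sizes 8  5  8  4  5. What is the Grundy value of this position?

4

Nim-sum: 8 ⊕ 5 ⊕ 8 ⊕ 4 ⊕ 5 = 4.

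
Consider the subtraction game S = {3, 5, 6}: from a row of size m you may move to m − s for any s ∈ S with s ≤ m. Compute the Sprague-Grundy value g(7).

Build the Grundy sequence with g(k) = mex{g(k−s) : s ∈ {3, 5, 6}, s ≤ k}:
k:     0  1  2  3  4  5  6  7
g(k):  0  0  0  1  1  1  2  2
So g(7) = 2.

2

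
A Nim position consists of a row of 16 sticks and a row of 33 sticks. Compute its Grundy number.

49

Nim-sum: 16 XOR 33 = 49.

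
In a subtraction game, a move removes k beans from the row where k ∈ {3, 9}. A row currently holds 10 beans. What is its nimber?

Compute g(0), g(1), … for moves {3, 9}:
k:     0  1  2  3  4  5  6  7  8  9 10
g(k):  0  0  0  1  1  1  0  0  0  1  1
So g(10) = 1.

1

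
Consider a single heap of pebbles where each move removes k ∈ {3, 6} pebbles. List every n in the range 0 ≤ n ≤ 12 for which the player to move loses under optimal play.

0, 1, 2, 9, 10, 11

Build the Grundy sequence with g(k) = mex{g(k−s) : s ∈ {3, 6}, s ≤ k}:
g(0) = mex{} = 0
g(1) = mex{} = 0
g(2) = mex{} = 0
g(3) = mex{0} = 1
g(4) = mex{0} = 1
g(5) = mex{0} = 1
g(6) = mex{0,1} = 2
g(7) = mex{0,1} = 2
g(8) = mex{0,1} = 2
g(9) = mex{1,2} = 0
g(10) = mex{1,2} = 0
g(11) = mex{1,2} = 0
g(12) = mex{0,2} = 1
The P-positions (g = 0) in 0..12 are 0, 1, 2, 9, 10, 11.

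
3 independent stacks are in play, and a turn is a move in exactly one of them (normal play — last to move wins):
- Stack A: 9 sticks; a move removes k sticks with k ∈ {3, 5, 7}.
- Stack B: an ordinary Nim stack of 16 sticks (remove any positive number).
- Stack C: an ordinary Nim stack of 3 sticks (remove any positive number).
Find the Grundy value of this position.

16

Build the Grundy sequence for stack A with g(k) = mex{g(k−s) : s ∈ {3, 5, 7}, s ≤ k}:
g(0) = mex{} = 0
g(1) = mex{} = 0
g(2) = mex{} = 0
g(3) = mex{0} = 1
g(4) = mex{0} = 1
g(5) = mex{0} = 1
g(6) = mex{0,1} = 2
g(7) = mex{0,1} = 2
g(8) = mex{0,1} = 2
g(9) = mex{0,1,2} = 3
So g(9) = 3.
Stack B is a plain Nim stack of size 16, so its Grundy value is 16.
Stack C is a plain Nim stack of size 3, so its Grundy value is 3.
The value of a disjunctive sum is the nim-sum of the parts.
Combined value = 3 ⊕ 16 ⊕ 3 = 16.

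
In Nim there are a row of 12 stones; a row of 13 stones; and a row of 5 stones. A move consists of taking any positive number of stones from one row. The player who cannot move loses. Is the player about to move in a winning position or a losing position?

Compute the nim-sum pairwise:
12 XOR 13 = 1
1 XOR 5 = 4
The nim-sum is 4 ≠ 0, so this is an N-position: the player to move can win.

Winning position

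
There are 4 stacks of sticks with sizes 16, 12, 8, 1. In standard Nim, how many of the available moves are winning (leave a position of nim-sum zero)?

Nim-sum: 16 ⊕ 12 ⊕ 8 ⊕ 1 = 21.
The overall nim-sum is X = 21. A stack of size p has a winning move iff p XOR X < p (reduce it to p XOR X).
  16: 16 XOR 21 = 5 < 16 — winning move (to 5).
  12: 12 XOR 21 = 25 ≥ 12 — no move.
  8: 8 XOR 21 = 29 ≥ 8 — no move.
  1: 1 XOR 21 = 20 ≥ 1 — no move.
That gives 1 winning move.

1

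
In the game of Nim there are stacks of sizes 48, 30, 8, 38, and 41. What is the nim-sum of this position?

41

Compute the nim-sum pairwise:
48 ^ 30 = 46
46 ^ 8 = 38
38 ^ 38 = 0
0 ^ 41 = 41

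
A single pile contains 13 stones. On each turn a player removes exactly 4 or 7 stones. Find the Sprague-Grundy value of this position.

0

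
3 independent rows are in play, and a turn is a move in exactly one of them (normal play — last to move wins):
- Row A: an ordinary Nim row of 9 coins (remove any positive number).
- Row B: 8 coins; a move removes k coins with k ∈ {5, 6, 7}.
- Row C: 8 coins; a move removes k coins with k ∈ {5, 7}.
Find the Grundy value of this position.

Row A is a plain Nim row of size 9, so its Grundy value is 9.
Build the Grundy sequence for row B with g(k) = mex{g(k−s) : s ∈ {5, 6, 7}, s ≤ k}:
g(0) = mex{} = 0
g(1) = mex{} = 0
g(2) = mex{} = 0
g(3) = mex{} = 0
g(4) = mex{} = 0
g(5) = mex{0} = 1
g(6) = mex{0} = 1
g(7) = mex{0} = 1
g(8) = mex{0} = 1
So g(8) = 1.
Grundy values for row C (subtraction set {5, 7}):
k:     0  1  2  3  4  5  6  7  8
g(k):  0  0  0  0  0  1  1  1  1
So g(8) = 1.
By the Sprague-Grundy theorem, the Grundy value of a sum of independent games is the XOR of the component values.
Combined value = 9 ⊕ 1 ⊕ 1 = 9.

9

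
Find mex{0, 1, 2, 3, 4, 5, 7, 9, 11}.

6

The values 0, 1, 2, 3, 4, 5 are all present; 6 is the first non-negative integer missing from the set.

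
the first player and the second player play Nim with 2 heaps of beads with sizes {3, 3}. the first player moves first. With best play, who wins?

Nim-sum: 3 ^ 3 = 0.
The nim-sum is 0, so this is a P-position: the player to move is in a losing position under optimal play; the first player is about to move from it and so loses — the second player wins.

the second player wins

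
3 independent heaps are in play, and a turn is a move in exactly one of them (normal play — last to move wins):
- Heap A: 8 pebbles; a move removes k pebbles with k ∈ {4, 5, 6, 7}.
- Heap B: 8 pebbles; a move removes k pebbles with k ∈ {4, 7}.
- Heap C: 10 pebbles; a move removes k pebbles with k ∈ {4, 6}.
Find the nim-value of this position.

0

Build the Grundy sequence for heap A with g(k) = mex{g(k−s) : s ∈ {4, 5, 6, 7}, s ≤ k}:
g(0) = mex{} = 0
g(1) = mex{} = 0
g(2) = mex{} = 0
g(3) = mex{} = 0
g(4) = mex{0} = 1
g(5) = mex{0} = 1
g(6) = mex{0} = 1
g(7) = mex{0} = 1
g(8) = mex{0,1} = 2
So g(8) = 2.
Build the Grundy sequence for heap B with g(k) = mex{g(k−s) : s ∈ {4, 7}, s ≤ k}:
g(0) = mex{} = 0
g(1) = mex{} = 0
g(2) = mex{} = 0
g(3) = mex{} = 0
g(4) = mex{0} = 1
g(5) = mex{0} = 1
g(6) = mex{0} = 1
g(7) = mex{0} = 1
g(8) = mex{0,1} = 2
So g(8) = 2.
For heap C, compute g(0), g(1), … with moves {4, 6}:
g(0) = mex{} = 0
g(1) = mex{} = 0
g(2) = mex{} = 0
g(3) = mex{} = 0
g(4) = mex{0} = 1
g(5) = mex{0} = 1
g(6) = mex{0} = 1
g(7) = mex{0} = 1
g(8) = mex{0,1} = 2
g(9) = mex{0,1} = 2
g(10) = mex{1} = 0
So g(10) = 0.
By the Sprague-Grundy theorem, the Grundy value of a sum of independent games is the XOR of the component values.
Combined value = 2 ⊕ 2 ⊕ 0 = 0.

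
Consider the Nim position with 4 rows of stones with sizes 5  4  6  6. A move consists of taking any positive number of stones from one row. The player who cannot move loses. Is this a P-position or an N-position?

Compute the nim-sum pairwise:
5 XOR 4 = 1
1 XOR 6 = 7
7 XOR 6 = 1
The nim-sum is 1 ≠ 0, so this is an N-position: the player to move can win.

N-position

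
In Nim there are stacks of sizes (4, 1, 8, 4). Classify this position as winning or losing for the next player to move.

Compute the nim-sum pairwise:
4 ^ 1 = 5
5 ^ 8 = 13
13 ^ 4 = 9
The nim-sum is 9 ≠ 0, so this is an N-position: the player to move can win.

Winning position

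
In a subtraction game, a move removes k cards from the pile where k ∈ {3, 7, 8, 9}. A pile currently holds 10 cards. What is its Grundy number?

3

Compute g(0), g(1), … for moves {3, 7, 8, 9}:
k:     0  1  2  3  4  5  6  7  8  9 10
g(k):  0  0  0  1  1  1  0  2  2  1  3
So g(10) = 3.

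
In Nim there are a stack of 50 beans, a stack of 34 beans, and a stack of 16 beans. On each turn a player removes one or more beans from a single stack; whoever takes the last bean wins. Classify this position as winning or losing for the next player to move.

Losing position

Nim-sum: 50 ^ 34 ^ 16 = 0.
The nim-sum is 0, so this is a P-position: the player to move is in a losing position under optimal play.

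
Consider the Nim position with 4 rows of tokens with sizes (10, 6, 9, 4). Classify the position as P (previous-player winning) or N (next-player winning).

N-position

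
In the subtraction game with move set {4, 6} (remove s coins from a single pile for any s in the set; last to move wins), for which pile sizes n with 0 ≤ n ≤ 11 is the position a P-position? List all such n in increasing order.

Build the Grundy sequence with g(k) = mex{g(k−s) : s ∈ {4, 6}, s ≤ k}:
k:     0  1  2  3  4  5  6  7  8  9 10 11
g(k):  0  0  0  0  1  1  1  1  2  2  0  0
The P-positions (g = 0) in 0..11 are 0, 1, 2, 3, 10, 11.

0, 1, 2, 3, 10, 11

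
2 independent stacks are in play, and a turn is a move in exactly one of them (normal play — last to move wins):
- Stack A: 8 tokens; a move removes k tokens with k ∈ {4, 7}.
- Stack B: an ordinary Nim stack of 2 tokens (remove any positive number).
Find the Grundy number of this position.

0

Build the Grundy sequence for stack A with g(k) = mex{g(k−s) : s ∈ {4, 7}, s ≤ k}:
g(0) = mex{} = 0
g(1) = mex{} = 0
g(2) = mex{} = 0
g(3) = mex{} = 0
g(4) = mex{0} = 1
g(5) = mex{0} = 1
g(6) = mex{0} = 1
g(7) = mex{0} = 1
g(8) = mex{0,1} = 2
So g(8) = 2.
Stack B is a plain Nim stack of size 2, so its Grundy value is 2.
The value of a disjunctive sum is the nim-sum of the parts.
Combined value = 2 XOR 2 = 0.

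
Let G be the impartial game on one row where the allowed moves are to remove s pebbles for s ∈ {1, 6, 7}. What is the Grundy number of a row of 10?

Build the Grundy sequence with g(k) = mex{g(k−s) : s ∈ {1, 6, 7}, s ≤ k}:
g(0) = mex{} = 0
g(1) = mex{0} = 1
g(2) = mex{1} = 0
g(3) = mex{0} = 1
g(4) = mex{1} = 0
g(5) = mex{0} = 1
g(6) = mex{0,1} = 2
g(7) = mex{0,1,2} = 3
g(8) = mex{0,1,3} = 2
g(9) = mex{0,1,2} = 3
g(10) = mex{0,1,3} = 2
So g(10) = 2.

2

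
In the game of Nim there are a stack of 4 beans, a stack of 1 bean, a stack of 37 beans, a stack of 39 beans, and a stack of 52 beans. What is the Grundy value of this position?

51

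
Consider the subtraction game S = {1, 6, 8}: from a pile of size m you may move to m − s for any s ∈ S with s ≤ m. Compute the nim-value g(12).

1

Build the Grundy sequence with g(k) = mex{g(k−s) : s ∈ {1, 6, 8}, s ≤ k}:
k:     0  1  2  3  4  5  6  7  8  9 10 11 12
g(k):  0  1  0  1  0  1  2  0  1  0  1  0  1
So g(12) = 1.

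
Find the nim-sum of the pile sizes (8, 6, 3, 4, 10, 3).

0

Compute the nim-sum pairwise:
8 ⊕ 6 = 14
14 ⊕ 3 = 13
13 ⊕ 4 = 9
9 ⊕ 10 = 3
3 ⊕ 3 = 0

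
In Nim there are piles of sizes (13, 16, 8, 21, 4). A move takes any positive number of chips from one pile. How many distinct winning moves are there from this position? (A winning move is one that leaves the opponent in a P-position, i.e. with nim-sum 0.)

3

Bitwise XOR of the heap sizes:
  01101  (13)
  10000  (16)
  01000  (8)
  10101  (21)
  00100  (4)
  -----
  00100  (4)
The overall nim-sum is X = 4. A pile of size p has a winning move iff p XOR X < p (reduce it to p XOR X).
  13: 13 XOR 4 = 9 < 13 — winning move (to 9).
  16: 16 XOR 4 = 20 ≥ 16 — no move.
  8: 8 XOR 4 = 12 ≥ 8 — no move.
  21: 21 XOR 4 = 17 < 21 — winning move (to 17).
  4: 4 XOR 4 = 0 < 4 — winning move (to 0).
That gives 3 winning moves.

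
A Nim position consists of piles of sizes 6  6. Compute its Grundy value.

Compute the nim-sum pairwise:
6 ^ 6 = 0

0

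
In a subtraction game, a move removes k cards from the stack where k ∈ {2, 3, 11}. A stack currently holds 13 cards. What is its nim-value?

2

Build the Grundy sequence with g(k) = mex{g(k−s) : s ∈ {2, 3, 11}, s ≤ k}:
g(0) = mex{} = 0
g(1) = mex{} = 0
g(2) = mex{0} = 1
g(3) = mex{0} = 1
g(4) = mex{0,1} = 2
g(5) = mex{1} = 0
g(6) = mex{1,2} = 0
g(7) = mex{0,2} = 1
g(8) = mex{0} = 1
g(9) = mex{0,1} = 2
g(10) = mex{1} = 0
g(11) = mex{0,1,2} = 3
g(12) = mex{0,2} = 1
g(13) = mex{0,1,3} = 2
So g(13) = 2.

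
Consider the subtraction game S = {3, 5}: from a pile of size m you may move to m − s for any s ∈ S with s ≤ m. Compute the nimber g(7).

2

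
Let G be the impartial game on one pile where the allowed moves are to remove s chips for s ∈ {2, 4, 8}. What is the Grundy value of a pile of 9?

1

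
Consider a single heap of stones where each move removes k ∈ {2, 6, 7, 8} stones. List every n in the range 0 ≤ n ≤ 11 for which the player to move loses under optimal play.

0, 1, 4, 5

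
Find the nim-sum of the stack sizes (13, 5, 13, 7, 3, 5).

4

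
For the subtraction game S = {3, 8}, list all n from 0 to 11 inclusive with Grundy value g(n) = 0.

0, 1, 2, 6, 7, 11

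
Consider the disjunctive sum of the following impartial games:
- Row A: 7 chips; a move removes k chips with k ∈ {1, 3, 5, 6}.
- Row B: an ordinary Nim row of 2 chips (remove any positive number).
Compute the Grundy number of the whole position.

1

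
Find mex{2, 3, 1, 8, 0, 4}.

The values 0, 1, 2, 3, 4 are all present; 5 is the first non-negative integer missing from the set.

5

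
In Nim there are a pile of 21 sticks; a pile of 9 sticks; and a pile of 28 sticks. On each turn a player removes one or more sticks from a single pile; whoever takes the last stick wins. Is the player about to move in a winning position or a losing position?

Losing position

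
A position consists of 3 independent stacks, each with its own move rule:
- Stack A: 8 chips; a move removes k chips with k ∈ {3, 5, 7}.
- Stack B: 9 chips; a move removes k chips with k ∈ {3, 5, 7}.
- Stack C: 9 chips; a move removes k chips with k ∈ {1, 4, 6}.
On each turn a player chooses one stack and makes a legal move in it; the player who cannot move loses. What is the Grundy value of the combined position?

For stack A, compute g(0), g(1), … with moves {3, 5, 7}:
g(0) = mex{} = 0
g(1) = mex{} = 0
g(2) = mex{} = 0
g(3) = mex{0} = 1
g(4) = mex{0} = 1
g(5) = mex{0} = 1
g(6) = mex{0,1} = 2
g(7) = mex{0,1} = 2
g(8) = mex{0,1} = 2
So g(8) = 2.
For stack B, compute g(0), g(1), … with moves {3, 5, 7}:
g(0) = mex{} = 0
g(1) = mex{} = 0
g(2) = mex{} = 0
g(3) = mex{0} = 1
g(4) = mex{0} = 1
g(5) = mex{0} = 1
g(6) = mex{0,1} = 2
g(7) = mex{0,1} = 2
g(8) = mex{0,1} = 2
g(9) = mex{0,1,2} = 3
So g(9) = 3.
Build the Grundy sequence for stack C with g(k) = mex{g(k−s) : s ∈ {1, 4, 6}, s ≤ k}:
k:     0  1  2  3  4  5  6  7  8  9
g(k):  0  1  0  1  2  0  1  0  1  2
So g(9) = 2.
The value of a disjunctive sum is the nim-sum of the parts.
Combined value = 2 XOR 3 XOR 2 = 3.

3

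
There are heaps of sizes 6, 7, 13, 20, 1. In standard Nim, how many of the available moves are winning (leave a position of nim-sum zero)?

1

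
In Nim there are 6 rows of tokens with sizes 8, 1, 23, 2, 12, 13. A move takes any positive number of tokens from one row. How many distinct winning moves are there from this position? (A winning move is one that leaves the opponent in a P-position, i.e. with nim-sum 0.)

1

Compute the nim-sum pairwise:
8 ^ 1 = 9
9 ^ 23 = 30
30 ^ 2 = 28
28 ^ 12 = 16
16 ^ 13 = 29
The overall nim-sum is X = 29. A row of size p has a winning move iff p XOR X < p (reduce it to p XOR X).
  8: 8 XOR 29 = 21 ≥ 8 — no move.
  1: 1 XOR 29 = 28 ≥ 1 — no move.
  23: 23 XOR 29 = 10 < 23 — winning move (to 10).
  2: 2 XOR 29 = 31 ≥ 2 — no move.
  12: 12 XOR 29 = 17 ≥ 12 — no move.
  13: 13 XOR 29 = 16 ≥ 13 — no move.
That gives 1 winning move.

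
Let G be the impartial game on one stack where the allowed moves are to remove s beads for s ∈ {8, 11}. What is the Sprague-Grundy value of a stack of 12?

1

Grundy values for subtraction set {8, 11}:
k:     0  1  2  3  4  5  6  7  8  9 10 11 12
g(k):  0  0  0  0  0  0  0  0  1  1  1  1  1
So g(12) = 1.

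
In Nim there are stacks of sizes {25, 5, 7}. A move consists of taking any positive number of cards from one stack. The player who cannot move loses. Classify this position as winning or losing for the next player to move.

Nim-sum: 25 ^ 5 ^ 7 = 27.
The nim-sum is 27 ≠ 0, so this is an N-position: the player to move can win.

Winning position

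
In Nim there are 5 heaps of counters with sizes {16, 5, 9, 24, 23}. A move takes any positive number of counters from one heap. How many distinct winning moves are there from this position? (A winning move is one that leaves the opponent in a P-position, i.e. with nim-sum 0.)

Nim-sum: 16 ^ 5 ^ 9 ^ 24 ^ 23 = 19.
The overall nim-sum is X = 19. A heap of size p has a winning move iff p XOR X < p (reduce it to p XOR X).
  16: 16 XOR 19 = 3 < 16 — winning move (to 3).
  5: 5 XOR 19 = 22 ≥ 5 — no move.
  9: 9 XOR 19 = 26 ≥ 9 — no move.
  24: 24 XOR 19 = 11 < 24 — winning move (to 11).
  23: 23 XOR 19 = 4 < 23 — winning move (to 4).
That gives 3 winning moves.

3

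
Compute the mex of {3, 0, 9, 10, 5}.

1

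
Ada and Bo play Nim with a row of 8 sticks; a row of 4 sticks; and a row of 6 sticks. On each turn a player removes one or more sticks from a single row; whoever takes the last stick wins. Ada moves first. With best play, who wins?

Ada wins

Nim-sum: 8 ⊕ 4 ⊕ 6 = 10.
The nim-sum is 10 ≠ 0, so this is an N-position: the player to move can win; Ada has a winning move.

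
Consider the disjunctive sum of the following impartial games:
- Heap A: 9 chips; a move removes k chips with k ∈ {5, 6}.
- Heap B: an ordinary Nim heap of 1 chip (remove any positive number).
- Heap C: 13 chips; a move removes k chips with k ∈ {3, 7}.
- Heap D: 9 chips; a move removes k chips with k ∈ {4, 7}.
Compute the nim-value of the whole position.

3

Build the Grundy sequence for heap A with g(k) = mex{g(k−s) : s ∈ {5, 6}, s ≤ k}:
k:     0  1  2  3  4  5  6  7  8  9
g(k):  0  0  0  0  0  1  1  1  1  1
So g(9) = 1.
Heap B is a plain Nim heap of size 1, so its Grundy value is 1.
Build the Grundy sequence for heap C with g(k) = mex{g(k−s) : s ∈ {3, 7}, s ≤ k}:
g(0) = mex{} = 0
g(1) = mex{} = 0
g(2) = mex{} = 0
g(3) = mex{0} = 1
g(4) = mex{0} = 1
g(5) = mex{0} = 1
g(6) = mex{1} = 0
g(7) = mex{0,1} = 2
g(8) = mex{0,1} = 2
g(9) = mex{0} = 1
g(10) = mex{1,2} = 0
g(11) = mex{1,2} = 0
g(12) = mex{1} = 0
g(13) = mex{0} = 1
So g(13) = 1.
Build the Grundy sequence for heap D with g(k) = mex{g(k−s) : s ∈ {4, 7}, s ≤ k}:
g(0) = mex{} = 0
g(1) = mex{} = 0
g(2) = mex{} = 0
g(3) = mex{} = 0
g(4) = mex{0} = 1
g(5) = mex{0} = 1
g(6) = mex{0} = 1
g(7) = mex{0} = 1
g(8) = mex{0,1} = 2
g(9) = mex{0,1} = 2
So g(9) = 2.
By the Sprague-Grundy theorem, the Grundy value of a sum of independent games is the XOR of the component values.
Combined value = 1 XOR 1 XOR 1 XOR 2 = 3.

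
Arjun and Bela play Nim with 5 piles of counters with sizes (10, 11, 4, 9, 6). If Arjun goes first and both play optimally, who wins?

Arjun wins

Bitwise XOR of the heap sizes:
  1010  (10)
  1011  (11)
  0100  (4)
  1001  (9)
  0110  (6)
  ----
  1010  (10)
The nim-sum is 10 ≠ 0, so this is an N-position: the player to move can win; Arjun has a winning move.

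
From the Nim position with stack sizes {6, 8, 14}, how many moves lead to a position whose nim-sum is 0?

Compute the nim-sum pairwise:
6 XOR 8 = 14
14 XOR 14 = 0
The nim-sum is already 0, so every move leaves a nonzero nim-sum — there are no winning moves.

0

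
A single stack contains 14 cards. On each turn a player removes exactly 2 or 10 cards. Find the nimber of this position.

1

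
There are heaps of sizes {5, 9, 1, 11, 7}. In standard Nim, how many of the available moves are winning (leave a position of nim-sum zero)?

5

In binary:
  0101  (5)
  1001  (9)
  0001  (1)
  1011  (11)
  0111  (7)
  ----
  0001  (1)
The overall nim-sum is X = 1. A heap of size p has a winning move iff p XOR X < p (reduce it to p XOR X).
  5: 5 XOR 1 = 4 < 5 — winning move (to 4).
  9: 9 XOR 1 = 8 < 9 — winning move (to 8).
  1: 1 XOR 1 = 0 < 1 — winning move (to 0).
  11: 11 XOR 1 = 10 < 11 — winning move (to 10).
  7: 7 XOR 1 = 6 < 7 — winning move (to 6).
That gives 5 winning moves.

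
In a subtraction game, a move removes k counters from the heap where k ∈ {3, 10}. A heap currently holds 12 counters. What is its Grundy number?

Grundy values for subtraction set {3, 10}:
g(0) = mex{} = 0
g(1) = mex{} = 0
g(2) = mex{} = 0
g(3) = mex{0} = 1
g(4) = mex{0} = 1
g(5) = mex{0} = 1
g(6) = mex{1} = 0
g(7) = mex{1} = 0
g(8) = mex{1} = 0
g(9) = mex{0} = 1
g(10) = mex{0} = 1
g(11) = mex{0} = 1
g(12) = mex{0,1} = 2
So g(12) = 2.

2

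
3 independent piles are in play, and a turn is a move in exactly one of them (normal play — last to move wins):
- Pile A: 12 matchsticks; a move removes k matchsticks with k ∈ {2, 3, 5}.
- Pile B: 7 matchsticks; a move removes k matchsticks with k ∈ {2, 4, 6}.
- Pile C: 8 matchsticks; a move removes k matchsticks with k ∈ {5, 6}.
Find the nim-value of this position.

Build the Grundy sequence for pile A with g(k) = mex{g(k−s) : s ∈ {2, 3, 5}, s ≤ k}:
g(0) = mex{} = 0
g(1) = mex{} = 0
g(2) = mex{0} = 1
g(3) = mex{0} = 1
g(4) = mex{0,1} = 2
g(5) = mex{0,1} = 2
g(6) = mex{0,1,2} = 3
g(7) = mex{1,2} = 0
g(8) = mex{1,2,3} = 0
g(9) = mex{0,2,3} = 1
g(10) = mex{0,2} = 1
g(11) = mex{0,1,3} = 2
g(12) = mex{0,1} = 2
So g(12) = 2.
Grundy values for pile B (subtraction set {2, 4, 6}):
g(0) = mex{} = 0
g(1) = mex{} = 0
g(2) = mex{0} = 1
g(3) = mex{0} = 1
g(4) = mex{0,1} = 2
g(5) = mex{0,1} = 2
g(6) = mex{0,1,2} = 3
g(7) = mex{0,1,2} = 3
So g(7) = 3.
Grundy values for pile C (subtraction set {5, 6}):
g(0) = mex{} = 0
g(1) = mex{} = 0
g(2) = mex{} = 0
g(3) = mex{} = 0
g(4) = mex{} = 0
g(5) = mex{0} = 1
g(6) = mex{0} = 1
g(7) = mex{0} = 1
g(8) = mex{0} = 1
So g(8) = 1.
The value of a disjunctive sum is the nim-sum of the parts.
Combined value = 2 ⊕ 3 ⊕ 1 = 0.

0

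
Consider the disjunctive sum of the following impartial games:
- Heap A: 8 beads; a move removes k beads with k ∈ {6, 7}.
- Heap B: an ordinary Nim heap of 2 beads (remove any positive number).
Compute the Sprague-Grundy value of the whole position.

3

For heap A, compute g(0), g(1), … with moves {6, 7}:
k:     0  1  2  3  4  5  6  7  8
g(k):  0  0  0  0  0  0  1  1  1
So g(8) = 1.
Heap B is a plain Nim heap of size 2, so its Grundy value is 2.
The value of a disjunctive sum is the nim-sum of the parts.
Combined value = 1 ⊕ 2 = 3.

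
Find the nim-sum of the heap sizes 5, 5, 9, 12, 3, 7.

1

Nim-sum: 5 XOR 5 XOR 9 XOR 12 XOR 3 XOR 7 = 1.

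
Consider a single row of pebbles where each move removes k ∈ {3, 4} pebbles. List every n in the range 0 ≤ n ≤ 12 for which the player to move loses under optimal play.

0, 1, 2, 7, 8, 9

Compute g(0), g(1), … for moves {3, 4}:
k:     0  1  2  3  4  5  6  7  8  9 10 11 12
g(k):  0  0  0  1  1  1  2  0  0  0  1  1  1
The P-positions (g = 0) in 0..12 are 0, 1, 2, 7, 8, 9.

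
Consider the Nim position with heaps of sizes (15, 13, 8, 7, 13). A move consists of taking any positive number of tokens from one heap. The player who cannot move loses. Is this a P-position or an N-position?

P-position

Nim-sum: 15 ⊕ 13 ⊕ 8 ⊕ 7 ⊕ 13 = 0.
The nim-sum is 0, so this is a P-position: the player to move is in a losing position under optimal play.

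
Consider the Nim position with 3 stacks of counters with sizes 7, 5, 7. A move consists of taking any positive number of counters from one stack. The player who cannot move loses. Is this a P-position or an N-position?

N-position

Nim-sum: 7 XOR 5 XOR 7 = 5.
The nim-sum is 5 ≠ 0, so this is an N-position: the player to move can win.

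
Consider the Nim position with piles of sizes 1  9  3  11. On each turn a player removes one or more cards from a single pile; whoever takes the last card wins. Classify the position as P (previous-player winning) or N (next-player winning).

Bitwise XOR of the heap sizes:
  0001  (1)
  1001  (9)
  0011  (3)
  1011  (11)
  ----
  0000  (0)
The nim-sum is 0, so this is a P-position: the player to move is in a losing position under optimal play.

P-position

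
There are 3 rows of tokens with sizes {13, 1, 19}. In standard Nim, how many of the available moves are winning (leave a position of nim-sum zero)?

1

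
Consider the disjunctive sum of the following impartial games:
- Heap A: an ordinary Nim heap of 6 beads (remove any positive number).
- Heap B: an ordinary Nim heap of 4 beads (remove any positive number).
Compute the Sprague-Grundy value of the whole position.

2

Heap A is a plain Nim heap of size 6, so its Grundy value is 6.
Heap B is a plain Nim heap of size 4, so its Grundy value is 4.
The value of a disjunctive sum is the nim-sum of the parts.
Combined value = 6 ⊕ 4 = 2.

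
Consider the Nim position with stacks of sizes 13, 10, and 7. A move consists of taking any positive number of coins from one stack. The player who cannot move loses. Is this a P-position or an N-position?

P-position

Compute the nim-sum pairwise:
13 XOR 10 = 7
7 XOR 7 = 0
The nim-sum is 0, so this is a P-position: the player to move is in a losing position under optimal play.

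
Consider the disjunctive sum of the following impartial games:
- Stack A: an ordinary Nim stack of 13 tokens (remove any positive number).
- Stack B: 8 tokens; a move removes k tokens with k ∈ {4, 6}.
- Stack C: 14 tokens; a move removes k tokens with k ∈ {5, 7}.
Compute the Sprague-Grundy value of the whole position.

15

Stack A is a plain Nim stack of size 13, so its Grundy value is 13.
Build the Grundy sequence for stack B with g(k) = mex{g(k−s) : s ∈ {4, 6}, s ≤ k}:
g(0) = mex{} = 0
g(1) = mex{} = 0
g(2) = mex{} = 0
g(3) = mex{} = 0
g(4) = mex{0} = 1
g(5) = mex{0} = 1
g(6) = mex{0} = 1
g(7) = mex{0} = 1
g(8) = mex{0,1} = 2
So g(8) = 2.
Grundy values for stack C (subtraction set {5, 7}):
k:     0  1  2  3  4  5  6  7  8  9 10 11 12 13 14
g(k):  0  0  0  0  0  1  1  1  1  1  2  2  0  0  0
So g(14) = 0.
The value of a disjunctive sum is the nim-sum of the parts.
Combined value = 13 ⊕ 2 ⊕ 0 = 15.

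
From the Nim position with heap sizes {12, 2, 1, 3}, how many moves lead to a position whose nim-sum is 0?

1

Write each in binary and XOR column by column:
  1100  (12)
  0010  (2)
  0001  (1)
  0011  (3)
  ----
  1100  (12)
The overall nim-sum is X = 12. A heap of size p has a winning move iff p XOR X < p (reduce it to p XOR X).
  12: 12 XOR 12 = 0 < 12 — winning move (to 0).
  2: 2 XOR 12 = 14 ≥ 2 — no move.
  1: 1 XOR 12 = 13 ≥ 1 — no move.
  3: 3 XOR 12 = 15 ≥ 3 — no move.
That gives 1 winning move.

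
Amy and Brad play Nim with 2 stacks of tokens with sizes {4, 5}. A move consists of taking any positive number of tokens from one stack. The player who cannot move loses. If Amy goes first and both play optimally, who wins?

Compute the nim-sum pairwise:
4 ⊕ 5 = 1
The nim-sum is 1 ≠ 0, so this is an N-position: the player to move can win; Amy has a winning move.

Amy wins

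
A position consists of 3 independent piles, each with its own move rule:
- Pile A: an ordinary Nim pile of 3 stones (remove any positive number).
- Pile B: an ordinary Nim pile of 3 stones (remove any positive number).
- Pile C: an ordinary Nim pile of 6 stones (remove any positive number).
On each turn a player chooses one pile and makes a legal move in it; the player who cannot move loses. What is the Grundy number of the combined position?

6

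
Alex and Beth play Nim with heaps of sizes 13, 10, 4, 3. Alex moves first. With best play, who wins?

Beth wins

In binary:
  1101  (13)
  1010  (10)
  0100  (4)
  0011  (3)
  ----
  0000  (0)
The nim-sum is 0, so this is a P-position: the player to move is in a losing position under optimal play; Alex is about to move from it and so loses — Beth wins.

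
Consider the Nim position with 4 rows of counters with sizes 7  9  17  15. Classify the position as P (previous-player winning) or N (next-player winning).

N-position

Nim-sum: 7 ⊕ 9 ⊕ 17 ⊕ 15 = 16.
The nim-sum is 16 ≠ 0, so this is an N-position: the player to move can win.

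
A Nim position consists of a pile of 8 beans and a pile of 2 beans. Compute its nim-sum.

Compute the nim-sum pairwise:
8 XOR 2 = 10

10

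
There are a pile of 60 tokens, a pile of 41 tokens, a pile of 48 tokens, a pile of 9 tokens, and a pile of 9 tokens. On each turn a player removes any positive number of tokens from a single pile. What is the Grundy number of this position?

37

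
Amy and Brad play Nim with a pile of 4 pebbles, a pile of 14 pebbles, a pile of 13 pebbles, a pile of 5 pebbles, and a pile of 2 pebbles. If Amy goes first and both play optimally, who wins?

Brad wins

Compute the nim-sum pairwise:
4 ^ 14 = 10
10 ^ 13 = 7
7 ^ 5 = 2
2 ^ 2 = 0
The nim-sum is 0, so this is a P-position: the player to move is in a losing position under optimal play; Amy is about to move from it and so loses — Brad wins.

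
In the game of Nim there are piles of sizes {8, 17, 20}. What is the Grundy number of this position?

13

Write each in binary and XOR column by column:
  01000  (8)
  10001  (17)
  10100  (20)
  -----
  01101  (13)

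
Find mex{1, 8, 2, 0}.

The values 0, 1, 2 are all present; 3 is the first non-negative integer missing from the set.

3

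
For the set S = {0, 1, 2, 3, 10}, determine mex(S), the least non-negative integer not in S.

The values 0, 1, 2, 3 are all present; 4 is the first non-negative integer missing from the set.

4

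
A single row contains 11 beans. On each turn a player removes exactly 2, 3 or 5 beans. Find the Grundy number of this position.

Compute g(0), g(1), … for moves {2, 3, 5}:
g(0) = mex{} = 0
g(1) = mex{} = 0
g(2) = mex{0} = 1
g(3) = mex{0} = 1
g(4) = mex{0,1} = 2
g(5) = mex{0,1} = 2
g(6) = mex{0,1,2} = 3
g(7) = mex{1,2} = 0
g(8) = mex{1,2,3} = 0
g(9) = mex{0,2,3} = 1
g(10) = mex{0,2} = 1
g(11) = mex{0,1,3} = 2
So g(11) = 2.

2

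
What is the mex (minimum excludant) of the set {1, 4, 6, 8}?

0

0 is not in the set, so the mex is 0.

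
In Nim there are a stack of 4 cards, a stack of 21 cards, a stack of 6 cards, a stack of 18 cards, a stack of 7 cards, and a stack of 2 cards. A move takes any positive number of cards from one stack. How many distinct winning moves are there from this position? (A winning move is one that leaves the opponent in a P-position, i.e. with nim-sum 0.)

0

Compute the nim-sum pairwise:
4 XOR 21 = 17
17 XOR 6 = 23
23 XOR 18 = 5
5 XOR 7 = 2
2 XOR 2 = 0
The nim-sum is already 0, so every move leaves a nonzero nim-sum — there are no winning moves.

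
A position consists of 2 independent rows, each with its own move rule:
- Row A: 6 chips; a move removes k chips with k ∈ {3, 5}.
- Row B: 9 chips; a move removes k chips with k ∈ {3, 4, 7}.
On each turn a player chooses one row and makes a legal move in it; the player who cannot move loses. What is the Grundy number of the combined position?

1

Build the Grundy sequence for row A with g(k) = mex{g(k−s) : s ∈ {3, 5}, s ≤ k}:
g(0) = mex{} = 0
g(1) = mex{} = 0
g(2) = mex{} = 0
g(3) = mex{0} = 1
g(4) = mex{0} = 1
g(5) = mex{0} = 1
g(6) = mex{0,1} = 2
So g(6) = 2.
For row B, compute g(0), g(1), … with moves {3, 4, 7}:
k:     0  1  2  3  4  5  6  7  8  9
g(k):  0  0  0  1  1  1  2  2  2  3
So g(9) = 3.
The value of a disjunctive sum is the nim-sum of the parts.
Combined value = 2 XOR 3 = 1.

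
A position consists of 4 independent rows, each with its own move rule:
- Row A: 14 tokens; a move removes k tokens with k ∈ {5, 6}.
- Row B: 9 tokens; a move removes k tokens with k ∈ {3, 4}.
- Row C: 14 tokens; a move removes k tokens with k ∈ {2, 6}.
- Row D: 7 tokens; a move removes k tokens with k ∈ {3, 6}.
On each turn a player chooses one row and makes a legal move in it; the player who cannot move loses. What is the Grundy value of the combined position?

Build the Grundy sequence for row A with g(k) = mex{g(k−s) : s ∈ {5, 6}, s ≤ k}:
g(0) = mex{} = 0
g(1) = mex{} = 0
g(2) = mex{} = 0
g(3) = mex{} = 0
g(4) = mex{} = 0
g(5) = mex{0} = 1
g(6) = mex{0} = 1
g(7) = mex{0} = 1
g(8) = mex{0} = 1
g(9) = mex{0} = 1
g(10) = mex{0,1} = 2
g(11) = mex{1} = 0
g(12) = mex{1} = 0
g(13) = mex{1} = 0
g(14) = mex{1} = 0
So g(14) = 0.
Build the Grundy sequence for row B with g(k) = mex{g(k−s) : s ∈ {3, 4}, s ≤ k}:
k:     0  1  2  3  4  5  6  7  8  9
g(k):  0  0  0  1  1  1  2  0  0  0
So g(9) = 0.
Build the Grundy sequence for row C with g(k) = mex{g(k−s) : s ∈ {2, 6}, s ≤ k}:
k:     0  1  2  3  4  5  6  7  8  9 10 11 12 13 14
g(k):  0  0  1  1  0  0  1  1  0  0  1  1  0  0  1
So g(14) = 1.
Build the Grundy sequence for row D with g(k) = mex{g(k−s) : s ∈ {3, 6}, s ≤ k}:
k:     0  1  2  3  4  5  6  7
g(k):  0  0  0  1  1  1  2  2
So g(7) = 2.
The value of a disjunctive sum is the nim-sum of the parts.
Combined value = 0 ⊕ 0 ⊕ 1 ⊕ 2 = 3.

3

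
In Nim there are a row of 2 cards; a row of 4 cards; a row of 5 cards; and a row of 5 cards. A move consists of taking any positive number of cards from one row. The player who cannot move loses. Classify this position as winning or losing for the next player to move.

Nim-sum: 2 ^ 4 ^ 5 ^ 5 = 6.
The nim-sum is 6 ≠ 0, so this is an N-position: the player to move can win.

Winning position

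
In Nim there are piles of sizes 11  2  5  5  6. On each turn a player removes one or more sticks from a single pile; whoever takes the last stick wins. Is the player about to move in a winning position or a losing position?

Compute the nim-sum pairwise:
11 ^ 2 = 9
9 ^ 5 = 12
12 ^ 5 = 9
9 ^ 6 = 15
The nim-sum is 15 ≠ 0, so this is an N-position: the player to move can win.

Winning position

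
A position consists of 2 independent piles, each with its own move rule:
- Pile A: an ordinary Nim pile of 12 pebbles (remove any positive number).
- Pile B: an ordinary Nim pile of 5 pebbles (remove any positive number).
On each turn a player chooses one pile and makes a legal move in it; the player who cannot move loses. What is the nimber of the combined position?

9

Pile A is a plain Nim pile of size 12, so its Grundy value is 12.
Pile B is a plain Nim pile of size 5, so its Grundy value is 5.
The value of a disjunctive sum is the nim-sum of the parts.
Combined value = 12 ⊕ 5 = 9.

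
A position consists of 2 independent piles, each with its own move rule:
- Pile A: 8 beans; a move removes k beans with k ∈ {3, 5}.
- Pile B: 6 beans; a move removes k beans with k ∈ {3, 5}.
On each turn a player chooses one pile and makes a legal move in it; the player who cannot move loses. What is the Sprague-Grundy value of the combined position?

2

Grundy values for pile A (subtraction set {3, 5}):
g(0) = mex{} = 0
g(1) = mex{} = 0
g(2) = mex{} = 0
g(3) = mex{0} = 1
g(4) = mex{0} = 1
g(5) = mex{0} = 1
g(6) = mex{0,1} = 2
g(7) = mex{0,1} = 2
g(8) = mex{1} = 0
So g(8) = 0.
Build the Grundy sequence for pile B with g(k) = mex{g(k−s) : s ∈ {3, 5}, s ≤ k}:
k:     0  1  2  3  4  5  6
g(k):  0  0  0  1  1  1  2
So g(6) = 2.
By the Sprague-Grundy theorem, the Grundy value of a sum of independent games is the XOR of the component values.
Combined value = 0 ⊕ 2 = 2.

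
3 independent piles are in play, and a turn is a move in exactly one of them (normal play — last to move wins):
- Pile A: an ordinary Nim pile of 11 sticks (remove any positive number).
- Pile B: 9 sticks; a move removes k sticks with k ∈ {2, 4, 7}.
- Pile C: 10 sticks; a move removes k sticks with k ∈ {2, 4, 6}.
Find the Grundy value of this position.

10

Pile A is a plain Nim pile of size 11, so its Grundy value is 11.
Build the Grundy sequence for pile B with g(k) = mex{g(k−s) : s ∈ {2, 4, 7}, s ≤ k}:
g(0) = mex{} = 0
g(1) = mex{} = 0
g(2) = mex{0} = 1
g(3) = mex{0} = 1
g(4) = mex{0,1} = 2
g(5) = mex{0,1} = 2
g(6) = mex{1,2} = 0
g(7) = mex{0,1,2} = 3
g(8) = mex{0,2} = 1
g(9) = mex{1,2,3} = 0
So g(9) = 0.
Build the Grundy sequence for pile C with g(k) = mex{g(k−s) : s ∈ {2, 4, 6}, s ≤ k}:
g(0) = mex{} = 0
g(1) = mex{} = 0
g(2) = mex{0} = 1
g(3) = mex{0} = 1
g(4) = mex{0,1} = 2
g(5) = mex{0,1} = 2
g(6) = mex{0,1,2} = 3
g(7) = mex{0,1,2} = 3
g(8) = mex{1,2,3} = 0
g(9) = mex{1,2,3} = 0
g(10) = mex{0,2,3} = 1
So g(10) = 1.
By the Sprague-Grundy theorem, the Grundy value of a sum of independent games is the XOR of the component values.
Combined value = 11 XOR 0 XOR 1 = 10.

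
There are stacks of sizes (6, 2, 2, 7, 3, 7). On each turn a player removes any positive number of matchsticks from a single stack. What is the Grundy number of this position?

5

Nim-sum: 6 XOR 2 XOR 2 XOR 7 XOR 3 XOR 7 = 5.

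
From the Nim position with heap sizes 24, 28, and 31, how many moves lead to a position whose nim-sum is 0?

In binary:
  11000  (24)
  11100  (28)
  11111  (31)
  -----
  11011  (27)
The overall nim-sum is X = 27. A heap of size p has a winning move iff p XOR X < p (reduce it to p XOR X).
  24: 24 XOR 27 = 3 < 24 — winning move (to 3).
  28: 28 XOR 27 = 7 < 28 — winning move (to 7).
  31: 31 XOR 27 = 4 < 31 — winning move (to 4).
That gives 3 winning moves.

3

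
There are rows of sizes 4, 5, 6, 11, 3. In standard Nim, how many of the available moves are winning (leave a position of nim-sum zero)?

1

Nim-sum: 4 XOR 5 XOR 6 XOR 11 XOR 3 = 15.
The overall nim-sum is X = 15. A row of size p has a winning move iff p XOR X < p (reduce it to p XOR X).
  4: 4 XOR 15 = 11 ≥ 4 — no move.
  5: 5 XOR 15 = 10 ≥ 5 — no move.
  6: 6 XOR 15 = 9 ≥ 6 — no move.
  11: 11 XOR 15 = 4 < 11 — winning move (to 4).
  3: 3 XOR 15 = 12 ≥ 3 — no move.
That gives 1 winning move.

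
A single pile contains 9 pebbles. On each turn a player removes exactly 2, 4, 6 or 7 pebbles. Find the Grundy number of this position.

0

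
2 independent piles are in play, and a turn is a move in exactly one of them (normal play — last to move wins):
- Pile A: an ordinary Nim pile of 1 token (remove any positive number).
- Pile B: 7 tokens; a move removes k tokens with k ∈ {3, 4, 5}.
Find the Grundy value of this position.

3

Pile A is a plain Nim pile of size 1, so its Grundy value is 1.
Build the Grundy sequence for pile B with g(k) = mex{g(k−s) : s ∈ {3, 4, 5}, s ≤ k}:
k:     0  1  2  3  4  5  6  7
g(k):  0  0  0  1  1  1  2  2
So g(7) = 2.
By the Sprague-Grundy theorem, the Grundy value of a sum of independent games is the XOR of the component values.
Combined value = 1 XOR 2 = 3.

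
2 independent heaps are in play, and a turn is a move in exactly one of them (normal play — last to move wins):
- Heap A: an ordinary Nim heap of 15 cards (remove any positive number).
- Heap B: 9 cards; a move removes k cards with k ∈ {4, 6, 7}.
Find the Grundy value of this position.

13

Heap A is a plain Nim heap of size 15, so its Grundy value is 15.
Grundy values for heap B (subtraction set {4, 6, 7}):
g(0) = mex{} = 0
g(1) = mex{} = 0
g(2) = mex{} = 0
g(3) = mex{} = 0
g(4) = mex{0} = 1
g(5) = mex{0} = 1
g(6) = mex{0} = 1
g(7) = mex{0} = 1
g(8) = mex{0,1} = 2
g(9) = mex{0,1} = 2
So g(9) = 2.
By the Sprague-Grundy theorem, the Grundy value of a sum of independent games is the XOR of the component values.
Combined value = 15 XOR 2 = 13.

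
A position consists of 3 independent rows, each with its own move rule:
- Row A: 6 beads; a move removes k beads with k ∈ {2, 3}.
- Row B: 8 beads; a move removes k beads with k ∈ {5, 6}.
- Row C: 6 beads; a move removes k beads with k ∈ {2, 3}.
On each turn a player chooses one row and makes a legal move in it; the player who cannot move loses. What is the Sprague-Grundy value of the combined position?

1

Build the Grundy sequence for row A with g(k) = mex{g(k−s) : s ∈ {2, 3}, s ≤ k}:
g(0) = mex{} = 0
g(1) = mex{} = 0
g(2) = mex{0} = 1
g(3) = mex{0} = 1
g(4) = mex{0,1} = 2
g(5) = mex{1} = 0
g(6) = mex{1,2} = 0
So g(6) = 0.
For row B, compute g(0), g(1), … with moves {5, 6}:
g(0) = mex{} = 0
g(1) = mex{} = 0
g(2) = mex{} = 0
g(3) = mex{} = 0
g(4) = mex{} = 0
g(5) = mex{0} = 1
g(6) = mex{0} = 1
g(7) = mex{0} = 1
g(8) = mex{0} = 1
So g(8) = 1.
Build the Grundy sequence for row C with g(k) = mex{g(k−s) : s ∈ {2, 3}, s ≤ k}:
g(0) = mex{} = 0
g(1) = mex{} = 0
g(2) = mex{0} = 1
g(3) = mex{0} = 1
g(4) = mex{0,1} = 2
g(5) = mex{1} = 0
g(6) = mex{1,2} = 0
So g(6) = 0.
By the Sprague-Grundy theorem, the Grundy value of a sum of independent games is the XOR of the component values.
Combined value = 0 ⊕ 1 ⊕ 0 = 1.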